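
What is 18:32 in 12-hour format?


6:32 PM

Hour: 18
18 - 12 = 6 → PM


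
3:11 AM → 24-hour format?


Input: 3:11 AM
AM hour stays: 3

03:11


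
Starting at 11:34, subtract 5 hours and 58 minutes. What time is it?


05:36

Start: 694 minutes from midnight
Subtract: 358 minutes
Remaining: 694 - 358 = 336
Hours: 5, Minutes: 36


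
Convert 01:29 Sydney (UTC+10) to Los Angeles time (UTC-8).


Time difference = UTC-8 - UTC+10 = -18 hours
New hour = (1 -18) mod 24
= -17 mod 24 = 7
Minutes unchanged → 07:29; -17 < 0 → previous day

07:29 (previous day)


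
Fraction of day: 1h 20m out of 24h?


Total minutes: 1×60 + 20 = 80
Day = 24×60 = 1440 minutes
Fraction = 80/1440 ≈ 0.0556
As a percentage: 80/1440 × 100 ≈ 5.56%

0.0556 (5.56%)


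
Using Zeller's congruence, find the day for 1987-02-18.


Wednesday

Zeller's congruence:
q=18, m=14, k=86, j=19
h = (18 + ⌊13×15/5⌋ + 86 + ⌊86/4⌋ + ⌊19/4⌋ - 2×19) mod 7
= (18 + 39 + 86 + 21 + 4 - 38) mod 7
= 130 mod 7 = 4
h=4 → Wednesday


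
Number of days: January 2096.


Month: January (month 1)
January has 31 days

31 days


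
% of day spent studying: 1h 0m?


Time: 60 minutes
Day: 1440 minutes
Percentage = (60/1440) × 100 ≈ 4.2%

4.2%


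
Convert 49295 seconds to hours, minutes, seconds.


13h 41m 35s

Hours: 49295 ÷ 3600 = 13 remainder 2495
Minutes: 2495 ÷ 60 = 41 remainder 35
Seconds: 35


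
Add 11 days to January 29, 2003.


Start: January 29, 2003
Add 11 days
January 29 → February 1: 31 - 29 + 1 = 3 days (11 - 3 = 8 left)
February 1 + 8 = February 9, 2003

February 9, 2003


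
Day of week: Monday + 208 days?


Saturday

Start: Monday (index 0)
(0 + 208) mod 7
= 208 mod 7
= 5
Index 5 → Saturday


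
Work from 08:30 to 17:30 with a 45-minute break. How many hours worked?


Total time = (17×60+30) - (8×60+30)
= 1050 - 510 = 540 min
Minus break: 540 - 45 = 495 min
= 8h 15m

8h 15m (495 minutes)


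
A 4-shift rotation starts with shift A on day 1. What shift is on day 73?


Shift A

Shifts: A, B, C, D
Start: A (index 0)
Day 73: (0 + 73 - 1) mod 4
= 72 mod 4
= 0
Index 0 → shift A


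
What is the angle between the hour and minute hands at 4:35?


72.5°

Hour hand = 4×30 + 35×0.5 = 137.5°
Minute hand = 35×6 = 210°
Difference = |137.5 - 210| = 72.5°


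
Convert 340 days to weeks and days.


48 weeks 4 days

Weeks: 340 ÷ 7 = 48 remainder 4


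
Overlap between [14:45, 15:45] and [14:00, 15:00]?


15 minutes

Meeting A: 885-945 (in minutes from midnight)
Meeting B: 840-900
Overlap start = max(885, 840) = 885
Overlap end = min(945, 900) = 900
Overlap = max(0, 900 - 885) = 15 min


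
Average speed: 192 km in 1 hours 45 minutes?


Distance: 192 km
Time: 1h 45m = 105 min = 105/60 = 7/4 hours
Speed = 192 ÷ (7/4) = 192 × 4 / 7 = 768/7 ≈ 109.7 km/h

109.7 km/h


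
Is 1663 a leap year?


No

Rules: divisible by 4 AND (not by 100 OR by 400)
1663 ÷ 4 = 415 remainder 3 → not divisible by 4
Not divisible by 4 → not a leap year


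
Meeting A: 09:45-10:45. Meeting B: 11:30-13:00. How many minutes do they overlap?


0 minutes

Meeting A: 585-645 (in minutes from midnight)
Meeting B: 690-780
Overlap start = max(585, 690) = 690
Overlap end = min(645, 780) = 645
Overlap = max(0, 645 - 690) = 0 min


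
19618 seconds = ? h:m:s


Hours: 19618 ÷ 3600 = 5 remainder 1618
Minutes: 1618 ÷ 60 = 26 remainder 58
Seconds: 58

5h 26m 58s


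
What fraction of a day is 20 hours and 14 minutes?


Total minutes: 20×60 + 14 = 1214
Day = 24×60 = 1440 minutes
Fraction = 1214/1440 ≈ 0.8431
As a percentage: 1214/1440 × 100 ≈ 84.31%

0.8431 (84.31%)


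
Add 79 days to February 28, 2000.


May 17, 2000

Start: February 28, 2000
Add 79 days
February 28 → March 1: 29 - 28 + 1 = 2 days (79 - 2 = 77 left)
March 1 → April 1: 31 - 1 + 1 = 31 days (77 - 31 = 46 left)
April 1 → May 1: 30 - 1 + 1 = 30 days (46 - 30 = 16 left)
May 1 + 16 = May 17, 2000


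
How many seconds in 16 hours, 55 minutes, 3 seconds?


60903 seconds

Hours: 16 × 3600 = 57600
Minutes: 55 × 60 = 3300
Seconds: 3
Total = 57600 + 3300 + 3 = 60903


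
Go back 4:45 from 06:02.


01:17

Start: 362 minutes from midnight
Subtract: 285 minutes
Remaining: 362 - 285 = 77
Hours: 1, Minutes: 17


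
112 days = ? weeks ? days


16 weeks 0 days

Weeks: 112 ÷ 7 = 16 remainder 0


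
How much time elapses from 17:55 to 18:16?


0h 21m

End time in minutes: 18×60 + 16 = 1096
Start time in minutes: 17×60 + 55 = 1075
Difference = 1096 - 1075 = 21 minutes
= 0 hours 21 minutes


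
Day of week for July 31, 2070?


Zeller's congruence:
q=31, m=7, k=70, j=20
h = (31 + ⌊13×8/5⌋ + 70 + ⌊70/4⌋ + ⌊20/4⌋ - 2×20) mod 7
= (31 + 20 + 70 + 17 + 5 - 40) mod 7
= 103 mod 7 = 5
h=5 → Thursday

Thursday


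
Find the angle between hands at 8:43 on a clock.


Hour hand = 8×30 + 43×0.5 = 261.5°
Minute hand = 43×6 = 258°
Difference = |261.5 - 258| = 3.5°

3.5°


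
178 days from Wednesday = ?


Saturday

Start: Wednesday (index 2)
(2 + 178) mod 7
= 180 mod 7
= 5
Index 5 → Saturday


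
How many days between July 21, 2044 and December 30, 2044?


From July 21, 2044 to December 30, 2044
Rest of July 2044: 31 - 21 = 10
Full months: August 31, September 30, October 31, November 30
Days into December 2044: 30
Total = 10 + 31 + 30 + 31 + 30 + 30 = 162 days

162 days


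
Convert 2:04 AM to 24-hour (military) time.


02:04

Input: 2:04 AM
AM hour stays: 2


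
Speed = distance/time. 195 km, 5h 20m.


36.6 km/h

Distance: 195 km
Time: 5h 20m = 320 min = 320/60 = 16/3 hours
Speed = 195 ÷ (16/3) = 195 × 3 / 16 = 585/16 ≈ 36.6 km/h


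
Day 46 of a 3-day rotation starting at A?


Shifts: A, B, C
Start: A (index 0)
Day 46: (0 + 46 - 1) mod 3
= 45 mod 3
= 0
Index 0 → shift A

Shift A


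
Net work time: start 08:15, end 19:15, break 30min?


10h 30m (630 minutes)

Total time = (19×60+15) - (8×60+15)
= 1155 - 495 = 660 min
Minus break: 660 - 30 = 630 min
= 10h 30m


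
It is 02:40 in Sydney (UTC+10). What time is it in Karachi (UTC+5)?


21:40 (previous day)

Time difference = UTC+5 - UTC+10 = -5 hours
New hour = (2 -5) mod 24
= -3 mod 24 = 21
Minutes unchanged → 21:40; -3 < 0 → previous day


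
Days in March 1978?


Month: March (month 3)
March has 31 days

31 days


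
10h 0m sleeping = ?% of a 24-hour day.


41.7%

Time: 600 minutes
Day: 1440 minutes
Percentage = (600/1440) × 100 ≈ 41.7%


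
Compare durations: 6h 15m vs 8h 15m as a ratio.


25:33 (0.76)

Duration 1: 375 minutes
Duration 2: 495 minutes
Ratio = 375:495
GCD = 15
Simplified = 25:33
As a decimal: 25/33 ≈ 0.76


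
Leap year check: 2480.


Yes

Rules: divisible by 4 AND (not by 100 OR by 400)
2480 ÷ 4 = 620 exactly → divisible by 4
2480 ÷ 100 = 24 remainder 80 → not divisible by 100
Divisible by 4 but not by 100 → leap year


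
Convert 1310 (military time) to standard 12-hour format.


1:10 PM

Hour: 13
13 - 12 = 1 → PM


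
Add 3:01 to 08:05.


Start: 485 minutes from midnight
Add: 181 minutes
Total: 666 minutes
Hours: 666 ÷ 60 = 11 remainder 6

11:06


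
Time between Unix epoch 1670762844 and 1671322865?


560021 seconds (155.6 hours / 6.48 days)

Difference = 1671322865 - 1670762844 = 560021 seconds
In hours: 560021 / 3600 ≈ 155.6
In days: 560021 / 86400 ≈ 6.48


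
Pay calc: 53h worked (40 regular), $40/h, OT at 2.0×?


Regular: 40h × $40 = $1600.00
Overtime: 53 - 40 = 13h
OT pay: 13h × $40 × 2.0 = $1040.00
Total = $1600.00 + $1040.00 = $2640.00

$2640.00


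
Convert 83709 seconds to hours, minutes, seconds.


23h 15m 9s

Hours: 83709 ÷ 3600 = 23 remainder 909
Minutes: 909 ÷ 60 = 15 remainder 9
Seconds: 9


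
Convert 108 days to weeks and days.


Weeks: 108 ÷ 7 = 15 remainder 3

15 weeks 3 days


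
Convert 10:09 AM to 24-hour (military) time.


Input: 10:09 AM
AM hour stays: 10

10:09


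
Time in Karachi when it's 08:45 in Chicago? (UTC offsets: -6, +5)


19:45

Time difference = UTC+5 - UTC-6 = +11 hours
New hour = (8 + 11) mod 24
= 19 mod 24 = 19
Minutes unchanged → 19:45


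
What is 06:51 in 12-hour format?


6:51 AM

Hour: 6
6 < 12 → AM


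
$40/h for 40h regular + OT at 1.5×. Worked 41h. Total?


$1660.00

Regular: 40h × $40 = $1600.00
Overtime: 41 - 40 = 1h
OT pay: 1h × $40 × 1.5 = $60.00
Total = $1600.00 + $60.00 = $1660.00


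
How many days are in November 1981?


Month: November (month 11)
November has 30 days

30 days


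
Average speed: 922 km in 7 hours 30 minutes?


122.9 km/h

Distance: 922 km
Time: 7h 30m = 450 min = 450/60 = 15/2 hours
Speed = 922 ÷ (15/2) = 922 × 2 / 15 = 1844/15 ≈ 122.9 km/h


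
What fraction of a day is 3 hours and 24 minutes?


0.1417 (14.17%)

Total minutes: 3×60 + 24 = 204
Day = 24×60 = 1440 minutes
Fraction = 204/1440 ≈ 0.1417
As a percentage: 204/1440 × 100 ≈ 14.17%


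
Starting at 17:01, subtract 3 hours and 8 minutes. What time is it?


Start: 1021 minutes from midnight
Subtract: 188 minutes
Remaining: 1021 - 188 = 833
Hours: 13, Minutes: 53

13:53


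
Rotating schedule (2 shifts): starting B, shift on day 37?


Shift B

Shifts: A, B
Start: B (index 1)
Day 37: (1 + 37 - 1) mod 2
= 37 mod 2
= 1
Index 1 → shift B


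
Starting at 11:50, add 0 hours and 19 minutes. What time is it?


Start: 710 minutes from midnight
Add: 19 minutes
Total: 729 minutes
Hours: 729 ÷ 60 = 12 remainder 9

12:09


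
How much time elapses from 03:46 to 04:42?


End time in minutes: 4×60 + 42 = 282
Start time in minutes: 3×60 + 46 = 226
Difference = 282 - 226 = 56 minutes
= 0 hours 56 minutes

0h 56m


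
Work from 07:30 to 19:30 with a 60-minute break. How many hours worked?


Total time = (19×60+30) - (7×60+30)
= 1170 - 450 = 720 min
Minus break: 720 - 60 = 660 min
= 11h 0m

11h 0m (660 minutes)


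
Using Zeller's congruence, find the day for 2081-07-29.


Zeller's congruence:
q=29, m=7, k=81, j=20
h = (29 + ⌊13×8/5⌋ + 81 + ⌊81/4⌋ + ⌊20/4⌋ - 2×20) mod 7
= (29 + 20 + 81 + 20 + 5 - 40) mod 7
= 115 mod 7 = 3
h=3 → Tuesday

Tuesday


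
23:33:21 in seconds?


84801 seconds

Hours: 23 × 3600 = 82800
Minutes: 33 × 60 = 1980
Seconds: 21
Total = 82800 + 1980 + 21 = 84801


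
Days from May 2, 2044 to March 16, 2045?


318 days

From May 2, 2044 to March 16, 2045
Rest of May 2044: 31 - 2 = 29
Full months: June 30, July 31, August 31, September 30, October 31, November 30, December 31, January 31, February 2045 28
Days into March 2045: 16
Total = 29 + 30 + 31 + 31 + 30 + 31 + 30 + 31 + 31 + 28 + 16 = 318 days


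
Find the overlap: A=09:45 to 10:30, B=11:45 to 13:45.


Meeting A: 585-630 (in minutes from midnight)
Meeting B: 705-825
Overlap start = max(585, 705) = 705
Overlap end = min(630, 825) = 630
Overlap = max(0, 630 - 705) = 0 min

0 minutes


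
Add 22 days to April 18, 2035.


Start: April 18, 2035
Add 22 days
April 18 → May 1: 30 - 18 + 1 = 13 days (22 - 13 = 9 left)
May 1 + 9 = May 10, 2035

May 10, 2035


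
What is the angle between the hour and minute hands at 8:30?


Hour hand = 8×30 + 30×0.5 = 255.0°
Minute hand = 30×6 = 180°
Difference = |255.0 - 180| = 75.0°

75.0°


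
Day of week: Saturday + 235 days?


Start: Saturday (index 5)
(5 + 235) mod 7
= 240 mod 7
= 2
Index 2 → Wednesday

Wednesday


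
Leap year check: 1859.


Rules: divisible by 4 AND (not by 100 OR by 400)
1859 ÷ 4 = 464 remainder 3 → not divisible by 4
Not divisible by 4 → not a leap year

No


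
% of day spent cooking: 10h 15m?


Time: 615 minutes
Day: 1440 minutes
Percentage = (615/1440) × 100 ≈ 42.7%

42.7%


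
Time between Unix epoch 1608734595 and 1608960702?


Difference = 1608960702 - 1608734595 = 226107 seconds
In hours: 226107 / 3600 ≈ 62.8
In days: 226107 / 86400 ≈ 2.62

226107 seconds (62.8 hours / 2.62 days)


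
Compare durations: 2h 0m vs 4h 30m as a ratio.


Duration 1: 120 minutes
Duration 2: 270 minutes
Ratio = 120:270
GCD = 30
Simplified = 4:9
As a decimal: 4/9 ≈ 0.44

4:9 (0.44)


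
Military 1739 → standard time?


Hour: 17
17 - 12 = 5 → PM

5:39 PM


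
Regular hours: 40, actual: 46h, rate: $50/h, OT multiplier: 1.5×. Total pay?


$2450.00

Regular: 40h × $50 = $2000.00
Overtime: 46 - 40 = 6h
OT pay: 6h × $50 × 1.5 = $450.00
Total = $2000.00 + $450.00 = $2450.00


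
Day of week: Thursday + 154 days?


Start: Thursday (index 3)
(3 + 154) mod 7
= 157 mod 7
= 3
Index 3 → Thursday

Thursday


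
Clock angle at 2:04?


Hour hand = 2×30 + 4×0.5 = 62.0°
Minute hand = 4×6 = 24°
Difference = |62.0 - 24| = 38.0°

38.0°


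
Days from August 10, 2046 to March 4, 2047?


206 days

From August 10, 2046 to March 4, 2047
Rest of August 2046: 31 - 10 = 21
Full months: September 30, October 31, November 30, December 31, January 31, February 2047 28
Days into March 2047: 4
Total = 21 + 30 + 31 + 30 + 31 + 31 + 28 + 4 = 206 days


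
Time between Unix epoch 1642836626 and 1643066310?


229684 seconds (63.8 hours / 2.66 days)

Difference = 1643066310 - 1642836626 = 229684 seconds
In hours: 229684 / 3600 ≈ 63.8
In days: 229684 / 86400 ≈ 2.66


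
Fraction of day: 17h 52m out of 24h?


Total minutes: 17×60 + 52 = 1072
Day = 24×60 = 1440 minutes
Fraction = 1072/1440 ≈ 0.7444
As a percentage: 1072/1440 × 100 ≈ 74.44%

0.7444 (74.44%)


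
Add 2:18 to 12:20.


14:38

Start: 740 minutes from midnight
Add: 138 minutes
Total: 878 minutes
Hours: 878 ÷ 60 = 14 remainder 38


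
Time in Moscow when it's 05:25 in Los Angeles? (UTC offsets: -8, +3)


16:25

Time difference = UTC+3 - UTC-8 = +11 hours
New hour = (5 + 11) mod 24
= 16 mod 24 = 16
Minutes unchanged → 16:25


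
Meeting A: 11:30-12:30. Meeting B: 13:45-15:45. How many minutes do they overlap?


0 minutes

Meeting A: 690-750 (in minutes from midnight)
Meeting B: 825-945
Overlap start = max(690, 825) = 825
Overlap end = min(750, 945) = 750
Overlap = max(0, 750 - 825) = 0 min


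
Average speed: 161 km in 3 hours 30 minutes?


Distance: 161 km
Time: 3h 30m = 210 min = 210/60 = 7/2 hours
Speed = 161 ÷ (7/2) = 161 × 2 / 7 = 322/7 = 46.0 km/h

46.0 km/h


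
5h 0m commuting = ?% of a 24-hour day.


Time: 300 minutes
Day: 1440 minutes
Percentage = (300/1440) × 100 ≈ 20.8%

20.8%


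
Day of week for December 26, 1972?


Zeller's congruence:
q=26, m=12, k=72, j=19
h = (26 + ⌊13×13/5⌋ + 72 + ⌊72/4⌋ + ⌊19/4⌋ - 2×19) mod 7
= (26 + 33 + 72 + 18 + 4 - 38) mod 7
= 115 mod 7 = 3
h=3 → Tuesday

Tuesday


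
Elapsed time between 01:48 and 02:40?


0h 52m

End time in minutes: 2×60 + 40 = 160
Start time in minutes: 1×60 + 48 = 108
Difference = 160 - 108 = 52 minutes
= 0 hours 52 minutes


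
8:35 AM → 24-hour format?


08:35

Input: 8:35 AM
AM hour stays: 8


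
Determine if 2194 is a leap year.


Rules: divisible by 4 AND (not by 100 OR by 400)
2194 ÷ 4 = 548 remainder 2 → not divisible by 4
Not divisible by 4 → not a leap year

No


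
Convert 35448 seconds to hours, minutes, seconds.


Hours: 35448 ÷ 3600 = 9 remainder 3048
Minutes: 3048 ÷ 60 = 50 remainder 48
Seconds: 48

9h 50m 48s


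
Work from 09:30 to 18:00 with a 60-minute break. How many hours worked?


7h 30m (450 minutes)

Total time = (18×60+0) - (9×60+30)
= 1080 - 570 = 510 min
Minus break: 510 - 60 = 450 min
= 7h 30m


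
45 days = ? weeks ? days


Weeks: 45 ÷ 7 = 6 remainder 3

6 weeks 3 days


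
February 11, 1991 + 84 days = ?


May 6, 1991

Start: February 11, 1991
Add 84 days
February 11 → March 1: 28 - 11 + 1 = 18 days (84 - 18 = 66 left)
March 1 → April 1: 31 - 1 + 1 = 31 days (66 - 31 = 35 left)
April 1 → May 1: 30 - 1 + 1 = 30 days (35 - 30 = 5 left)
May 1 + 5 = May 6, 1991


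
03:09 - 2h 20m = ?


Start: 189 minutes from midnight
Subtract: 140 minutes
Remaining: 189 - 140 = 49
Hours: 0, Minutes: 49

00:49


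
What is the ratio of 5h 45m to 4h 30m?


Duration 1: 345 minutes
Duration 2: 270 minutes
Ratio = 345:270
GCD = 15
Simplified = 23:18
As a decimal: 23/18 ≈ 1.28

23:18 (1.28)


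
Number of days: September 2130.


30 days

Month: September (month 9)
September has 30 days


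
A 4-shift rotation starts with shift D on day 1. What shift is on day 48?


Shift C

Shifts: A, B, C, D
Start: D (index 3)
Day 48: (3 + 48 - 1) mod 4
= 50 mod 4
= 2
Index 2 → shift C


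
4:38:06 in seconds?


16686 seconds

Hours: 4 × 3600 = 14400
Minutes: 38 × 60 = 2280
Seconds: 6
Total = 14400 + 2280 + 6 = 16686


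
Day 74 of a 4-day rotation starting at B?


Shift C

Shifts: A, B, C, D
Start: B (index 1)
Day 74: (1 + 74 - 1) mod 4
= 74 mod 4
= 2
Index 2 → shift C


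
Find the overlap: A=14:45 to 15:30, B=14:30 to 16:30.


Meeting A: 885-930 (in minutes from midnight)
Meeting B: 870-990
Overlap start = max(885, 870) = 885
Overlap end = min(930, 990) = 930
Overlap = max(0, 930 - 885) = 45 min

45 minutes


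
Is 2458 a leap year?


Rules: divisible by 4 AND (not by 100 OR by 400)
2458 ÷ 4 = 614 remainder 2 → not divisible by 4
Not divisible by 4 → not a leap year

No


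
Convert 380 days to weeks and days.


54 weeks 2 days

Weeks: 380 ÷ 7 = 54 remainder 2


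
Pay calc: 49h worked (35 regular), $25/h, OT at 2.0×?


$1575.00

Regular: 35h × $25 = $875.00
Overtime: 49 - 35 = 14h
OT pay: 14h × $25 × 2.0 = $700.00
Total = $875.00 + $700.00 = $1575.00


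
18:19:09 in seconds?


Hours: 18 × 3600 = 64800
Minutes: 19 × 60 = 1140
Seconds: 9
Total = 64800 + 1140 + 9 = 65949

65949 seconds


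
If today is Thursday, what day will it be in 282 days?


Saturday

Start: Thursday (index 3)
(3 + 282) mod 7
= 285 mod 7
= 5
Index 5 → Saturday


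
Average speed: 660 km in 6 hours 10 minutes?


Distance: 660 km
Time: 6h 10m = 370 min = 370/60 = 37/6 hours
Speed = 660 ÷ (37/6) = 660 × 6 / 37 = 3960/37 ≈ 107.0 km/h

107.0 km/h


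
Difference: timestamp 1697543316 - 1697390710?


152606 seconds (42.4 hours / 1.77 days)

Difference = 1697543316 - 1697390710 = 152606 seconds
In hours: 152606 / 3600 ≈ 42.4
In days: 152606 / 86400 ≈ 1.77


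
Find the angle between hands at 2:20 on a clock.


50.0°

Hour hand = 2×30 + 20×0.5 = 70.0°
Minute hand = 20×6 = 120°
Difference = |70.0 - 120| = 50.0°


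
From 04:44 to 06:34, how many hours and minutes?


1h 50m

End time in minutes: 6×60 + 34 = 394
Start time in minutes: 4×60 + 44 = 284
Difference = 394 - 284 = 110 minutes
= 1 hours 50 minutes


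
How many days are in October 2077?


Month: October (month 10)
October has 31 days

31 days


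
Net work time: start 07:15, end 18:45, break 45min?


10h 45m (645 minutes)

Total time = (18×60+45) - (7×60+15)
= 1125 - 435 = 690 min
Minus break: 690 - 45 = 645 min
= 10h 45m


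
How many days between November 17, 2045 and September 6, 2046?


293 days

From November 17, 2045 to September 6, 2046
Rest of November 2045: 30 - 17 = 13
Full months: December 31, January 31, February 2046 28, March 31, April 30, May 31, June 30, July 31, August 31
Days into September 2046: 6
Total = 13 + 31 + 31 + 28 + 31 + 30 + 31 + 30 + 31 + 31 + 6 = 293 days


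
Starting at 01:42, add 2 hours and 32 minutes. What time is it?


Start: 102 minutes from midnight
Add: 152 minutes
Total: 254 minutes
Hours: 254 ÷ 60 = 4 remainder 14

04:14


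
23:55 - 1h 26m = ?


Start: 1435 minutes from midnight
Subtract: 86 minutes
Remaining: 1435 - 86 = 1349
Hours: 22, Minutes: 29

22:29


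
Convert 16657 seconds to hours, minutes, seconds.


4h 37m 37s

Hours: 16657 ÷ 3600 = 4 remainder 2257
Minutes: 2257 ÷ 60 = 37 remainder 37
Seconds: 37


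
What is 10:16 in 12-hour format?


Hour: 10
10 < 12 → AM

10:16 AM


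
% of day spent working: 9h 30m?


Time: 570 minutes
Day: 1440 minutes
Percentage = (570/1440) × 100 ≈ 39.6%

39.6%


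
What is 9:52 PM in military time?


21:52

Input: 9:52 PM
PM: 9 + 12 = 21


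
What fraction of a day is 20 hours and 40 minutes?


Total minutes: 20×60 + 40 = 1240
Day = 24×60 = 1440 minutes
Fraction = 1240/1440 ≈ 0.8611
As a percentage: 1240/1440 × 100 ≈ 86.11%

0.8611 (86.11%)


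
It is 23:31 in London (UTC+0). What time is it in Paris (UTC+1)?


Time difference = UTC+1 - UTC+0 = +1 hours
New hour = (23 + 1) mod 24
= 24 mod 24 = 0
Minutes unchanged → 00:31; 24 ≥ 24 → next day

00:31 (next day)


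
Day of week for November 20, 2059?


Zeller's congruence:
q=20, m=11, k=59, j=20
h = (20 + ⌊13×12/5⌋ + 59 + ⌊59/4⌋ + ⌊20/4⌋ - 2×20) mod 7
= (20 + 31 + 59 + 14 + 5 - 40) mod 7
= 89 mod 7 = 5
h=5 → Thursday

Thursday


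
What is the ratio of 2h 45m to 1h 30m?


11:6 (1.83)

Duration 1: 165 minutes
Duration 2: 90 minutes
Ratio = 165:90
GCD = 15
Simplified = 11:6
As a decimal: 11/6 ≈ 1.83


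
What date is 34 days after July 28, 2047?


Start: July 28, 2047
Add 34 days
July 28 → August 1: 31 - 28 + 1 = 4 days (34 - 4 = 30 left)
August 1 + 30 = August 31, 2047

August 31, 2047


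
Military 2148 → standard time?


9:48 PM

Hour: 21
21 - 12 = 9 → PM


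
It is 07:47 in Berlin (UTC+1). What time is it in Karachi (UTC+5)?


11:47

Time difference = UTC+5 - UTC+1 = +4 hours
New hour = (7 + 4) mod 24
= 11 mod 24 = 11
Minutes unchanged → 11:47


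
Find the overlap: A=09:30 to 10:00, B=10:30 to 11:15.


0 minutes

Meeting A: 570-600 (in minutes from midnight)
Meeting B: 630-675
Overlap start = max(570, 630) = 630
Overlap end = min(600, 675) = 600
Overlap = max(0, 600 - 630) = 0 min


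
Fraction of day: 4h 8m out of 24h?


Total minutes: 4×60 + 8 = 248
Day = 24×60 = 1440 minutes
Fraction = 248/1440 ≈ 0.1722
As a percentage: 248/1440 × 100 ≈ 17.22%

0.1722 (17.22%)


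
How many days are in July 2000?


31 days

Month: July (month 7)
July has 31 days


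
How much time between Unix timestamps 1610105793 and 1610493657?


Difference = 1610493657 - 1610105793 = 387864 seconds
In hours: 387864 / 3600 ≈ 107.7
In days: 387864 / 86400 ≈ 4.49

387864 seconds (107.7 hours / 4.49 days)


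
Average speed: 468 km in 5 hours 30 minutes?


85.1 km/h

Distance: 468 km
Time: 5h 30m = 330 min = 330/60 = 11/2 hours
Speed = 468 ÷ (11/2) = 468 × 2 / 11 = 936/11 ≈ 85.1 km/h


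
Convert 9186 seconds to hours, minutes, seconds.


Hours: 9186 ÷ 3600 = 2 remainder 1986
Minutes: 1986 ÷ 60 = 33 remainder 6
Seconds: 6

2h 33m 6s


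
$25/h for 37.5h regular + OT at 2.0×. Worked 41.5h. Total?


Regular: 37.5h × $25 = $937.50
Overtime: 41.5 - 37.5 = 4.0h
OT pay: 4.0h × $25 × 2.0 = $200.00
Total = $937.50 + $200.00 = $1137.50

$1137.50


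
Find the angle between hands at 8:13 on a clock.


168.5°

Hour hand = 8×30 + 13×0.5 = 246.5°
Minute hand = 13×6 = 78°
Difference = |246.5 - 78| = 168.5°


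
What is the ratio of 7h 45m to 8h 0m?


31:32 (0.97)

Duration 1: 465 minutes
Duration 2: 480 minutes
Ratio = 465:480
GCD = 15
Simplified = 31:32
As a decimal: 31/32 ≈ 0.97


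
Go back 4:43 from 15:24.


10:41

Start: 924 minutes from midnight
Subtract: 283 minutes
Remaining: 924 - 283 = 641
Hours: 10, Minutes: 41


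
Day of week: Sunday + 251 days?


Start: Sunday (index 6)
(6 + 251) mod 7
= 257 mod 7
= 5
Index 5 → Saturday

Saturday


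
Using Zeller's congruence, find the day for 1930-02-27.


Thursday

Zeller's congruence:
q=27, m=14, k=29, j=19
h = (27 + ⌊13×15/5⌋ + 29 + ⌊29/4⌋ + ⌊19/4⌋ - 2×19) mod 7
= (27 + 39 + 29 + 7 + 4 - 38) mod 7
= 68 mod 7 = 5
h=5 → Thursday


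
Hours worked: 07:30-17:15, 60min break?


8h 45m (525 minutes)

Total time = (17×60+15) - (7×60+30)
= 1035 - 450 = 585 min
Minus break: 585 - 60 = 525 min
= 8h 45m


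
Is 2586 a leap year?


No

Rules: divisible by 4 AND (not by 100 OR by 400)
2586 ÷ 4 = 646 remainder 2 → not divisible by 4
Not divisible by 4 → not a leap year


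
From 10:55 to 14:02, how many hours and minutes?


End time in minutes: 14×60 + 2 = 842
Start time in minutes: 10×60 + 55 = 655
Difference = 842 - 655 = 187 minutes
= 3 hours 7 minutes

3h 7m


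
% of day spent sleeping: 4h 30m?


Time: 270 minutes
Day: 1440 minutes
Percentage = (270/1440) × 100 ≈ 18.8%

18.8%


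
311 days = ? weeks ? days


44 weeks 3 days

Weeks: 311 ÷ 7 = 44 remainder 3


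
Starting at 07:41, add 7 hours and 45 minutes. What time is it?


Start: 461 minutes from midnight
Add: 465 minutes
Total: 926 minutes
Hours: 926 ÷ 60 = 15 remainder 26

15:26


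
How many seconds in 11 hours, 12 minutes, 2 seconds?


40322 seconds

Hours: 11 × 3600 = 39600
Minutes: 12 × 60 = 720
Seconds: 2
Total = 39600 + 720 + 2 = 40322


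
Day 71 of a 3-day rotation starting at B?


Shifts: A, B, C
Start: B (index 1)
Day 71: (1 + 71 - 1) mod 3
= 71 mod 3
= 2
Index 2 → shift C

Shift C


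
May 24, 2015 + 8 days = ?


Start: May 24, 2015
Add 8 days
May 24 → June 1: 31 - 24 + 1 = 8 days (8 - 8 = 0 left)
Land exactly on June 1, 2015

June 1, 2015


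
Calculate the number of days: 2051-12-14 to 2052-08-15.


245 days

From December 14, 2051 to August 15, 2052
Rest of December 2051: 31 - 14 = 17
Full months: January 31, February 2052 29, March 31, April 30, May 31, June 30, July 31
Days into August 2052: 15
Total = 17 + 31 + 29 + 31 + 30 + 31 + 30 + 31 + 15 = 245 days


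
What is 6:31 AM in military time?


06:31

Input: 6:31 AM
AM hour stays: 6


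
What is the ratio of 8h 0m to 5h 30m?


16:11 (1.45)

Duration 1: 480 minutes
Duration 2: 330 minutes
Ratio = 480:330
GCD = 30
Simplified = 16:11
As a decimal: 16/11 ≈ 1.45


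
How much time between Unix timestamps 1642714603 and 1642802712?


88109 seconds (24.5 hours / 1.02 days)

Difference = 1642802712 - 1642714603 = 88109 seconds
In hours: 88109 / 3600 ≈ 24.5
In days: 88109 / 86400 ≈ 1.02


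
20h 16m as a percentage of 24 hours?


0.8444 (84.44%)

Total minutes: 20×60 + 16 = 1216
Day = 24×60 = 1440 minutes
Fraction = 1216/1440 ≈ 0.8444
As a percentage: 1216/1440 × 100 ≈ 84.44%


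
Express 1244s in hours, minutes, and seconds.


Hours: 1244 ÷ 3600 = 0 remainder 1244
Minutes: 1244 ÷ 60 = 20 remainder 44
Seconds: 44

0h 20m 44s


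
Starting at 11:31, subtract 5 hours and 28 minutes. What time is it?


06:03

Start: 691 minutes from midnight
Subtract: 328 minutes
Remaining: 691 - 328 = 363
Hours: 6, Minutes: 3


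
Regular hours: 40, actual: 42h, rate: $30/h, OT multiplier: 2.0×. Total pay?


$1320.00

Regular: 40h × $30 = $1200.00
Overtime: 42 - 40 = 2h
OT pay: 2h × $30 × 2.0 = $120.00
Total = $1200.00 + $120.00 = $1320.00


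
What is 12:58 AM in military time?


Input: 12:58 AM
12 AM → 00 (midnight)

00:58


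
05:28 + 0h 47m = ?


06:15

Start: 328 minutes from midnight
Add: 47 minutes
Total: 375 minutes
Hours: 375 ÷ 60 = 6 remainder 15


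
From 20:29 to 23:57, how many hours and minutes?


End time in minutes: 23×60 + 57 = 1437
Start time in minutes: 20×60 + 29 = 1229
Difference = 1437 - 1229 = 208 minutes
= 3 hours 28 minutes

3h 28m


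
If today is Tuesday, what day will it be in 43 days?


Wednesday

Start: Tuesday (index 1)
(1 + 43) mod 7
= 44 mod 7
= 2
Index 2 → Wednesday


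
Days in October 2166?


31 days

Month: October (month 10)
October has 31 days


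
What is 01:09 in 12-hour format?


1:09 AM

Hour: 1
1 < 12 → AM


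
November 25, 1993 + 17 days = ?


December 12, 1993

Start: November 25, 1993
Add 17 days
November 25 → December 1: 30 - 25 + 1 = 6 days (17 - 6 = 11 left)
December 1 + 11 = December 12, 1993


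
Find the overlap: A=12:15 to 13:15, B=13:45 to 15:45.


0 minutes

Meeting A: 735-795 (in minutes from midnight)
Meeting B: 825-945
Overlap start = max(735, 825) = 825
Overlap end = min(795, 945) = 795
Overlap = max(0, 795 - 825) = 0 min


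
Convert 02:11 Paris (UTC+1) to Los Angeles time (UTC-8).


17:11 (previous day)

Time difference = UTC-8 - UTC+1 = -9 hours
New hour = (2 -9) mod 24
= -7 mod 24 = 17
Minutes unchanged → 17:11; -7 < 0 → previous day


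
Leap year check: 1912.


Yes

Rules: divisible by 4 AND (not by 100 OR by 400)
1912 ÷ 4 = 478 exactly → divisible by 4
1912 ÷ 100 = 19 remainder 12 → not divisible by 100
Divisible by 4 but not by 100 → leap year


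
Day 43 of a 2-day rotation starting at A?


Shift A

Shifts: A, B
Start: A (index 0)
Day 43: (0 + 43 - 1) mod 2
= 42 mod 2
= 0
Index 0 → shift A


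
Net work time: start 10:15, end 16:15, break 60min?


5h 0m (300 minutes)

Total time = (16×60+15) - (10×60+15)
= 975 - 615 = 360 min
Minus break: 360 - 60 = 300 min
= 5h 0m


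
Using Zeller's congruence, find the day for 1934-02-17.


Zeller's congruence:
q=17, m=14, k=33, j=19
h = (17 + ⌊13×15/5⌋ + 33 + ⌊33/4⌋ + ⌊19/4⌋ - 2×19) mod 7
= (17 + 39 + 33 + 8 + 4 - 38) mod 7
= 63 mod 7 = 0
h=0 → Saturday

Saturday


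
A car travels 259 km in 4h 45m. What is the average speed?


Distance: 259 km
Time: 4h 45m = 285 min = 285/60 = 19/4 hours
Speed = 259 ÷ (19/4) = 259 × 4 / 19 = 1036/19 ≈ 54.5 km/h

54.5 km/h


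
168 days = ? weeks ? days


Weeks: 168 ÷ 7 = 24 remainder 0

24 weeks 0 days


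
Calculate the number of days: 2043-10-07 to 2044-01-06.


From October 7, 2043 to January 6, 2044
Rest of October 2043: 31 - 7 = 24
Full months: November 30, December 31
Days into January 2044: 6
Total = 24 + 30 + 31 + 6 = 91 days

91 days


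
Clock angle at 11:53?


Hour hand = 11×30 + 53×0.5 = 356.5°
Minute hand = 53×6 = 318°
Difference = |356.5 - 318| = 38.5°

38.5°


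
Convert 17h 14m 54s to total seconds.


Hours: 17 × 3600 = 61200
Minutes: 14 × 60 = 840
Seconds: 54
Total = 61200 + 840 + 54 = 62094

62094 seconds


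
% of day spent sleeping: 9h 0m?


Time: 540 minutes
Day: 1440 minutes
Percentage = (540/1440) × 100 = 37.5%

37.5%


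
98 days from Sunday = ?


Start: Sunday (index 6)
(6 + 98) mod 7
= 104 mod 7
= 6
Index 6 → Sunday

Sunday


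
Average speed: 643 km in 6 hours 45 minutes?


Distance: 643 km
Time: 6h 45m = 405 min = 405/60 = 27/4 hours
Speed = 643 ÷ (27/4) = 643 × 4 / 27 = 2572/27 ≈ 95.3 km/h

95.3 km/h


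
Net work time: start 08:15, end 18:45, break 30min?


Total time = (18×60+45) - (8×60+15)
= 1125 - 495 = 630 min
Minus break: 630 - 30 = 600 min
= 10h 0m

10h 0m (600 minutes)


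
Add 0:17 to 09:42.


Start: 582 minutes from midnight
Add: 17 minutes
Total: 599 minutes
Hours: 599 ÷ 60 = 9 remainder 59

09:59


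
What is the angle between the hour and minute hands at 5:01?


144.5°

Hour hand = 5×30 + 1×0.5 = 150.5°
Minute hand = 1×6 = 6°
Difference = |150.5 - 6| = 144.5°


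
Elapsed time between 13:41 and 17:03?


3h 22m

End time in minutes: 17×60 + 3 = 1023
Start time in minutes: 13×60 + 41 = 821
Difference = 1023 - 821 = 202 minutes
= 3 hours 22 minutes


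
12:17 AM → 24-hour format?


00:17

Input: 12:17 AM
12 AM → 00 (midnight)


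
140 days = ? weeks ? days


20 weeks 0 days

Weeks: 140 ÷ 7 = 20 remainder 0


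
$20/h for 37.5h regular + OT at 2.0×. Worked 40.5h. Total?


$870.00

Regular: 37.5h × $20 = $750.00
Overtime: 40.5 - 37.5 = 3.0h
OT pay: 3.0h × $20 × 2.0 = $120.00
Total = $750.00 + $120.00 = $870.00


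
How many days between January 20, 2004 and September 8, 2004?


From January 20, 2004 to September 8, 2004
Rest of January 2004: 31 - 20 = 11
Full months: February 2004 29, March 31, April 30, May 31, June 30, July 31, August 31
Days into September 2004: 8
Total = 11 + 29 + 31 + 30 + 31 + 30 + 31 + 31 + 8 = 232 days

232 days


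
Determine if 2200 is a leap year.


Rules: divisible by 4 AND (not by 100 OR by 400)
2200 ÷ 4 = 550 exactly → divisible by 4
2200 ÷ 100 = 22 exactly → divisible by 100
2200 ÷ 400 = 5 remainder 200 → not divisible by 400
Divisible by 100 but not by 400 → not a leap year

No


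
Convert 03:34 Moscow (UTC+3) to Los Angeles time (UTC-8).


Time difference = UTC-8 - UTC+3 = -11 hours
New hour = (3 -11) mod 24
= -8 mod 24 = 16
Minutes unchanged → 16:34; -8 < 0 → previous day

16:34 (previous day)


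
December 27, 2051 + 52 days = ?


February 17, 2052

Start: December 27, 2051
Add 52 days
December 27 → January 1: 31 - 27 + 1 = 5 days (52 - 5 = 47 left)
January 1 → February 1: 31 - 1 + 1 = 31 days (47 - 31 = 16 left)
February 1 + 16 = February 17, 2052


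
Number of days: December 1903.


Month: December (month 12)
December has 31 days

31 days


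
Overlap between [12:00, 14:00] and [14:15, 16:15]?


0 minutes

Meeting A: 720-840 (in minutes from midnight)
Meeting B: 855-975
Overlap start = max(720, 855) = 855
Overlap end = min(840, 975) = 840
Overlap = max(0, 840 - 855) = 0 min


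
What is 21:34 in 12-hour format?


9:34 PM

Hour: 21
21 - 12 = 9 → PM


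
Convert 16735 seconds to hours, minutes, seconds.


4h 38m 55s

Hours: 16735 ÷ 3600 = 4 remainder 2335
Minutes: 2335 ÷ 60 = 38 remainder 55
Seconds: 55


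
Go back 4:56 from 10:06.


Start: 606 minutes from midnight
Subtract: 296 minutes
Remaining: 606 - 296 = 310
Hours: 5, Minutes: 10

05:10


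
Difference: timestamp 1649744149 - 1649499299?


Difference = 1649744149 - 1649499299 = 244850 seconds
In hours: 244850 / 3600 ≈ 68.0
In days: 244850 / 86400 ≈ 2.83

244850 seconds (68.0 hours / 2.83 days)


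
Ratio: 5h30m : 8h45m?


22:35 (0.63)

Duration 1: 330 minutes
Duration 2: 525 minutes
Ratio = 330:525
GCD = 15
Simplified = 22:35
As a decimal: 22/35 ≈ 0.63


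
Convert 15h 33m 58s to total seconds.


Hours: 15 × 3600 = 54000
Minutes: 33 × 60 = 1980
Seconds: 58
Total = 54000 + 1980 + 58 = 56038

56038 seconds


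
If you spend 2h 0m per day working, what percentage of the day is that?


8.3%

Time: 120 minutes
Day: 1440 minutes
Percentage = (120/1440) × 100 ≈ 8.3%


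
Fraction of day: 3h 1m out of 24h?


Total minutes: 3×60 + 1 = 181
Day = 24×60 = 1440 minutes
Fraction = 181/1440 ≈ 0.1257
As a percentage: 181/1440 × 100 ≈ 12.57%

0.1257 (12.57%)


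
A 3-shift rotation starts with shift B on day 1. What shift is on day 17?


Shift C

Shifts: A, B, C
Start: B (index 1)
Day 17: (1 + 17 - 1) mod 3
= 17 mod 3
= 2
Index 2 → shift C


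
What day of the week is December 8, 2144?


Tuesday

Zeller's congruence:
q=8, m=12, k=44, j=21
h = (8 + ⌊13×13/5⌋ + 44 + ⌊44/4⌋ + ⌊21/4⌋ - 2×21) mod 7
= (8 + 33 + 44 + 11 + 5 - 42) mod 7
= 59 mod 7 = 3
h=3 → Tuesday


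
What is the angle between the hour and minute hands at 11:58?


11.0°

Hour hand = 11×30 + 58×0.5 = 359.0°
Minute hand = 58×6 = 348°
Difference = |359.0 - 348| = 11.0°


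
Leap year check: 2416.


Rules: divisible by 4 AND (not by 100 OR by 400)
2416 ÷ 4 = 604 exactly → divisible by 4
2416 ÷ 100 = 24 remainder 16 → not divisible by 100
Divisible by 4 but not by 100 → leap year

Yes


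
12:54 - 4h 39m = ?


08:15

Start: 774 minutes from midnight
Subtract: 279 minutes
Remaining: 774 - 279 = 495
Hours: 8, Minutes: 15


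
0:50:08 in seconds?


3008 seconds

Hours: 0 × 3600 = 0
Minutes: 50 × 60 = 3000
Seconds: 8
Total = 0 + 3000 + 8 = 3008


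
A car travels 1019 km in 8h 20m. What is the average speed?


Distance: 1019 km
Time: 8h 20m = 500 min = 500/60 = 25/3 hours
Speed = 1019 ÷ (25/3) = 1019 × 3 / 25 = 3057/25 ≈ 122.3 km/h

122.3 km/h


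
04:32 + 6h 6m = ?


10:38

Start: 272 minutes from midnight
Add: 366 minutes
Total: 638 minutes
Hours: 638 ÷ 60 = 10 remainder 38


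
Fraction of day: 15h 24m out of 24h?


Total minutes: 15×60 + 24 = 924
Day = 24×60 = 1440 minutes
Fraction = 924/1440 ≈ 0.6417
As a percentage: 924/1440 × 100 ≈ 64.17%

0.6417 (64.17%)


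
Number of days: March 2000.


Month: March (month 3)
March has 31 days

31 days


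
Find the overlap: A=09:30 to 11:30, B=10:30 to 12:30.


Meeting A: 570-690 (in minutes from midnight)
Meeting B: 630-750
Overlap start = max(570, 630) = 630
Overlap end = min(690, 750) = 690
Overlap = max(0, 690 - 630) = 60 min

60 minutes


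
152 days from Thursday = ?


Start: Thursday (index 3)
(3 + 152) mod 7
= 155 mod 7
= 1
Index 1 → Tuesday

Tuesday


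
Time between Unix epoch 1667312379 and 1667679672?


367293 seconds (102.0 hours / 4.25 days)

Difference = 1667679672 - 1667312379 = 367293 seconds
In hours: 367293 / 3600 ≈ 102.0
In days: 367293 / 86400 ≈ 4.25


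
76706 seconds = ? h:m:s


Hours: 76706 ÷ 3600 = 21 remainder 1106
Minutes: 1106 ÷ 60 = 18 remainder 26
Seconds: 26

21h 18m 26s


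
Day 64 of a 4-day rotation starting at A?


Shift D

Shifts: A, B, C, D
Start: A (index 0)
Day 64: (0 + 64 - 1) mod 4
= 63 mod 4
= 3
Index 3 → shift D


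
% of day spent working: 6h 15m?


26.0%

Time: 375 minutes
Day: 1440 minutes
Percentage = (375/1440) × 100 ≈ 26.0%


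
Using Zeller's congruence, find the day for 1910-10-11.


Zeller's congruence:
q=11, m=10, k=10, j=19
h = (11 + ⌊13×11/5⌋ + 10 + ⌊10/4⌋ + ⌊19/4⌋ - 2×19) mod 7
= (11 + 28 + 10 + 2 + 4 - 38) mod 7
= 17 mod 7 = 3
h=3 → Tuesday

Tuesday


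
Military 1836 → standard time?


Hour: 18
18 - 12 = 6 → PM

6:36 PM


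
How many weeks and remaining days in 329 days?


Weeks: 329 ÷ 7 = 47 remainder 0

47 weeks 0 days


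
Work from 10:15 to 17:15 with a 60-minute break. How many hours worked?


6h 0m (360 minutes)

Total time = (17×60+15) - (10×60+15)
= 1035 - 615 = 420 min
Minus break: 420 - 60 = 360 min
= 6h 0m


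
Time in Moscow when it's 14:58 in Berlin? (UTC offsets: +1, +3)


16:58

Time difference = UTC+3 - UTC+1 = +2 hours
New hour = (14 + 2) mod 24
= 16 mod 24 = 16
Minutes unchanged → 16:58


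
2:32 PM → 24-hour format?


Input: 2:32 PM
PM: 2 + 12 = 14

14:32


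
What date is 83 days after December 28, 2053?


Start: December 28, 2053
Add 83 days
December 28 → January 1: 31 - 28 + 1 = 4 days (83 - 4 = 79 left)
January 1 → February 1: 31 - 1 + 1 = 31 days (79 - 31 = 48 left)
February 1 → March 1: 28 - 1 + 1 = 28 days (48 - 28 = 20 left)
March 1 + 20 = March 21, 2054

March 21, 2054


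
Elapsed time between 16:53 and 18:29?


1h 36m

End time in minutes: 18×60 + 29 = 1109
Start time in minutes: 16×60 + 53 = 1013
Difference = 1109 - 1013 = 96 minutes
= 1 hours 36 minutes


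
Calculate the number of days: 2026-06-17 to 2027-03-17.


273 days

From June 17, 2026 to March 17, 2027
Rest of June 2026: 30 - 17 = 13
Full months: July 31, August 31, September 30, October 31, November 30, December 31, January 31, February 2027 28
Days into March 2027: 17
Total = 13 + 31 + 31 + 30 + 31 + 30 + 31 + 31 + 28 + 17 = 273 days


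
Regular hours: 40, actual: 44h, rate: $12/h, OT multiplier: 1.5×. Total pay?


$552.00

Regular: 40h × $12 = $480.00
Overtime: 44 - 40 = 4h
OT pay: 4h × $12 × 1.5 = $72.00
Total = $480.00 + $72.00 = $552.00


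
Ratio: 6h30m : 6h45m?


26:27 (0.96)

Duration 1: 390 minutes
Duration 2: 405 minutes
Ratio = 390:405
GCD = 15
Simplified = 26:27
As a decimal: 26/27 ≈ 0.96
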